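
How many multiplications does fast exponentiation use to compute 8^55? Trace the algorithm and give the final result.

Computing 8^55 by squaring (build up from 8^1; each line after the first costs one multiplication):

8^1 = 8
8^2 = (8^1)^2 = 8^2 = 64
8^3 = 8 * 8^2 = 8 * 64 = 512
8^6 = (8^3)^2 = 512^2 = 262144
8^12 = (8^6)^2 = 262144^2 = 68719476736
8^13 = 8 * 8^12 = 8 * 68719476736 = 549755813888
8^26 = (8^13)^2 = 549755813888^2 = 302231454903657293676544
8^27 = 8 * 8^26 = 8 * 302231454903657293676544 = 2417851639229258349412352
8^54 = (8^27)^2 = 2417851639229258349412352^2 = 5846006549323611672814739330865132078623730171904
8^55 = 8 * 8^54 = 8 * 5846006549323611672814739330865132078623730171904 = 46768052394588893382517914646921056628989841375232

Result: 46768052394588893382517914646921056628989841375232
Multiplications needed: 9 (9 lines after 8^1)

8^55 = 46768052394588893382517914646921056628989841375232. Using exponentiation by squaring, this requires 9 multiplications. The key idea: if the exponent is even, square the half-power; if odd, multiply by the base once.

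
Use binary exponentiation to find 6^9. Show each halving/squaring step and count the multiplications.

Computing 6^9 by squaring (build up from 6^1; each line after the first costs one multiplication):

6^1 = 6
6^2 = (6^1)^2 = 6^2 = 36
6^4 = (6^2)^2 = 36^2 = 1296
6^8 = (6^4)^2 = 1296^2 = 1679616
6^9 = 6 * 6^8 = 6 * 1679616 = 10077696

Result: 10077696
Multiplications needed: 4 (4 lines after 6^1)

6^9 = 10077696. Using exponentiation by squaring, this requires 4 multiplications. The key idea: if the exponent is even, square the half-power; if odd, multiply by the base once.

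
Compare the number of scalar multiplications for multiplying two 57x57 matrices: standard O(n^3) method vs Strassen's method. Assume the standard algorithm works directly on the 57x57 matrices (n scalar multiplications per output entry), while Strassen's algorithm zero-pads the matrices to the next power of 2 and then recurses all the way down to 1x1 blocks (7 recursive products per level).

Matrix multiplication for 57x57 matrices:

Strassen's algorithm requires power-of-2 dimensions. Pad 57x57 to 64x64 (next power of 2).

Standard algorithm: 57^3 = 185193 multiplications
Strassen's algorithm: 7^(log2(64)) = 7^6 = 117649 multiplications
Savings: 185193 - 117649 = 67544 multiplications

Standard: 185193 multiplications (57^3). Strassen: 117649 multiplications (7^6, after padding to 64x64). Strassen reduces 8 recursive multiplications to 7 at each level.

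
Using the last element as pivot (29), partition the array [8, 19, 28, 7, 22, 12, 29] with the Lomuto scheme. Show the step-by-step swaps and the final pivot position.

Lomuto partition with pivot = 29:

Initial array: [8, 19, 28, 7, 22, 12, 29]

arr[0]=8 <= 29: swap with position 0, array becomes [8, 19, 28, 7, 22, 12, 29]
arr[1]=19 <= 29: swap with position 1, array becomes [8, 19, 28, 7, 22, 12, 29]
arr[2]=28 <= 29: swap with position 2, array becomes [8, 19, 28, 7, 22, 12, 29]
arr[3]=7 <= 29: swap with position 3, array becomes [8, 19, 28, 7, 22, 12, 29]
arr[4]=22 <= 29: swap with position 4, array becomes [8, 19, 28, 7, 22, 12, 29]
arr[5]=12 <= 29: swap with position 5, array becomes [8, 19, 28, 7, 22, 12, 29]

Place pivot at position 6: [8, 19, 28, 7, 22, 12, 29]
Pivot position: 6

After partitioning with pivot 29, the array becomes [8, 19, 28, 7, 22, 12, 29]. The pivot is placed at index 6. All elements to the left of the pivot are <= 29, and all elements to the right are > 29.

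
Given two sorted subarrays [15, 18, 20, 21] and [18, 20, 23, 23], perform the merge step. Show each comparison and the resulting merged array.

Merging process:

Compare 15 vs 18: take 15 from left. Merged: [15]
Compare 18 vs 18: take 18 from left. Merged: [15, 18]
Compare 20 vs 18: take 18 from right. Merged: [15, 18, 18]
Compare 20 vs 20: take 20 from left. Merged: [15, 18, 18, 20]
Compare 21 vs 20: take 20 from right. Merged: [15, 18, 18, 20, 20]
Compare 21 vs 23: take 21 from left. Merged: [15, 18, 18, 20, 20, 21]
Append remaining from right: [23, 23]. Merged: [15, 18, 18, 20, 20, 21, 23, 23]

Final merged array: [15, 18, 18, 20, 20, 21, 23, 23]
Total comparisons: 6

The merged array is [15, 18, 18, 20, 20, 21, 23, 23], requiring 6 comparisons. The merge step runs in O(n) time where n is the total number of elements.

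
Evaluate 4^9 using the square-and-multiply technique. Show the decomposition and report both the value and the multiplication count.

Computing 4^9 by squaring (build up from 4^1; each line after the first costs one multiplication):

4^1 = 4
4^2 = (4^1)^2 = 4^2 = 16
4^4 = (4^2)^2 = 16^2 = 256
4^8 = (4^4)^2 = 256^2 = 65536
4^9 = 4 * 4^8 = 4 * 65536 = 262144

Result: 262144
Multiplications needed: 4 (4 lines after 4^1)

4^9 = 262144. Using exponentiation by squaring, this requires 4 multiplications. The key idea: if the exponent is even, square the half-power; if odd, multiply by the base once.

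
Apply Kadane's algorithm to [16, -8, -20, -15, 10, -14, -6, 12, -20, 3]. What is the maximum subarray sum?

Using Kadane's algorithm on [16, -8, -20, -15, 10, -14, -6, 12, -20, 3]:

Scanning through the array:
Position 1 (value -8): max_ending_here = 8, max_so_far = 16
Position 2 (value -20): max_ending_here = -12, max_so_far = 16
Position 3 (value -15): max_ending_here = -15, max_so_far = 16
Position 4 (value 10): max_ending_here = 10, max_so_far = 16
Position 5 (value -14): max_ending_here = -4, max_so_far = 16
Position 6 (value -6): max_ending_here = -6, max_so_far = 16
Position 7 (value 12): max_ending_here = 12, max_so_far = 16
Position 8 (value -20): max_ending_here = -8, max_so_far = 16
Position 9 (value 3): max_ending_here = 3, max_so_far = 16

Maximum subarray: [16]
Maximum sum: 16

The maximum subarray is [16] with sum 16. This subarray runs from index 0 to index 0.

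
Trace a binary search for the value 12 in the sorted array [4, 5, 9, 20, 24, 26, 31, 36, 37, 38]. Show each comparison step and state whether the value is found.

Binary search for 12 in [4, 5, 9, 20, 24, 26, 31, 36, 37, 38]:

lo=0, hi=9, mid=4, arr[mid]=24 -> 24 > 12, search left half
lo=0, hi=3, mid=1, arr[mid]=5 -> 5 < 12, search right half
lo=2, hi=3, mid=2, arr[mid]=9 -> 9 < 12, search right half
lo=3, hi=3, mid=3, arr[mid]=20 -> 20 > 12, search left half
lo=3 > hi=2, target 12 not found

Binary search determines that 12 is not in the array after 4 comparisons. The search space was exhausted without finding the target.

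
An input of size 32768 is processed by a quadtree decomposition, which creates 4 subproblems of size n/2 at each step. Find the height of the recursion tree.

For divide and conquer with division factor 2:

Problem sizes at each level:
Level 0: 32768
Level 1: 16384
Level 2: 8192
Level 3: 4096
Level 4: 2048
Level 5: 1024
Level 6: 512
Level 7: 256
Level 8: 128
Level 9: 64
Level 10: 32
Level 11: 16
Level 12: 8
Level 13: 4
Level 14: 2
Level 15: 1

The root is level 0 and the size-1 base case is level 15 (the tree spans levels 0 through 15, i.e. 16 levels counting the root), so the depth is the number of divisions: log_2(32768) = 15

The recursion tree depth is log_2(32768) = 15. At each level, the problem size is divided by 2, so it takes 15 divisions to reduce to a base case of size 1. The algorithm makes 4 recursive calls at each level.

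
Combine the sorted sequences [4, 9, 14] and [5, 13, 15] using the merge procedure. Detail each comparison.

Merging process:

Compare 4 vs 5: take 4 from left. Merged: [4]
Compare 9 vs 5: take 5 from right. Merged: [4, 5]
Compare 9 vs 13: take 9 from left. Merged: [4, 5, 9]
Compare 14 vs 13: take 13 from right. Merged: [4, 5, 9, 13]
Compare 14 vs 15: take 14 from left. Merged: [4, 5, 9, 13, 14]
Append remaining from right: [15]. Merged: [4, 5, 9, 13, 14, 15]

Final merged array: [4, 5, 9, 13, 14, 15]
Total comparisons: 5

The merged array is [4, 5, 9, 13, 14, 15], requiring 5 comparisons. The merge step runs in O(n) time where n is the total number of elements.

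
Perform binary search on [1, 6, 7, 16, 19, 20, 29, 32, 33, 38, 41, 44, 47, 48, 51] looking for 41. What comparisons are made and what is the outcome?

Binary search for 41 in [1, 6, 7, 16, 19, 20, 29, 32, 33, 38, 41, 44, 47, 48, 51]:

lo=0, hi=14, mid=7, arr[mid]=32 -> 32 < 41, search right half
lo=8, hi=14, mid=11, arr[mid]=44 -> 44 > 41, search left half
lo=8, hi=10, mid=9, arr[mid]=38 -> 38 < 41, search right half
lo=10, hi=10, mid=10, arr[mid]=41 -> Found target at index 10!

Binary search finds 41 at index 10 after 4 comparisons. The search repeatedly halves the search space by comparing with the middle element.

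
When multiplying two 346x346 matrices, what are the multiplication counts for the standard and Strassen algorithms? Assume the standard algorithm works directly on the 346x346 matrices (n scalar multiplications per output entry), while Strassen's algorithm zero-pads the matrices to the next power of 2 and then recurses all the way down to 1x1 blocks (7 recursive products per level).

Matrix multiplication for 346x346 matrices:

Strassen's algorithm requires power-of-2 dimensions. Pad 346x346 to 512x512 (next power of 2).

Standard algorithm: 346^3 = 41421736 multiplications
Strassen's algorithm: 7^(log2(512)) = 7^9 = 40353607 multiplications
Savings: 41421736 - 40353607 = 1068129 multiplications

Standard: 41421736 multiplications (346^3). Strassen: 40353607 multiplications (7^9, after padding to 512x512). Strassen reduces 8 recursive multiplications to 7 at each level.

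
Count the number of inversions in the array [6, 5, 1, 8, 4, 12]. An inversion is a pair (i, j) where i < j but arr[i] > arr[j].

Finding inversions in [6, 5, 1, 8, 4, 12]:

(0, 1): arr[0]=6 > arr[1]=5
(0, 2): arr[0]=6 > arr[2]=1
(0, 4): arr[0]=6 > arr[4]=4
(1, 2): arr[1]=5 > arr[2]=1
(1, 4): arr[1]=5 > arr[4]=4
(3, 4): arr[3]=8 > arr[4]=4

Total inversions: 6

The array has 6 inversion(s): (0,1), (0,2), (0,4), (1,2), (1,4), (3,4). Each pair (i,j) satisfies i < j and arr[i] > arr[j].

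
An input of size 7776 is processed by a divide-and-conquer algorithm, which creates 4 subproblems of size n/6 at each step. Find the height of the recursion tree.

For divide and conquer with division factor 6:

Problem sizes at each level:
Level 0: 7776
Level 1: 1296
Level 2: 216
Level 3: 36
Level 4: 6
Level 5: 1

The root is level 0 and the size-1 base case is level 5 (the tree spans levels 0 through 5, i.e. 6 levels counting the root), so the depth is the number of divisions: log_6(7776) = 5

The recursion tree depth is log_6(7776) = 5. At each level, the problem size is divided by 6, so it takes 5 divisions to reduce to a base case of size 1. The algorithm makes 4 recursive calls at each level.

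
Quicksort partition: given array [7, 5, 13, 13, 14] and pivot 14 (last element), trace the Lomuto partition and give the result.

Lomuto partition with pivot = 14:

Initial array: [7, 5, 13, 13, 14]

arr[0]=7 <= 14: swap with position 0, array becomes [7, 5, 13, 13, 14]
arr[1]=5 <= 14: swap with position 1, array becomes [7, 5, 13, 13, 14]
arr[2]=13 <= 14: swap with position 2, array becomes [7, 5, 13, 13, 14]
arr[3]=13 <= 14: swap with position 3, array becomes [7, 5, 13, 13, 14]

Place pivot at position 4: [7, 5, 13, 13, 14]
Pivot position: 4

After partitioning with pivot 14, the array becomes [7, 5, 13, 13, 14]. The pivot is placed at index 4. All elements to the left of the pivot are <= 14, and all elements to the right are > 14.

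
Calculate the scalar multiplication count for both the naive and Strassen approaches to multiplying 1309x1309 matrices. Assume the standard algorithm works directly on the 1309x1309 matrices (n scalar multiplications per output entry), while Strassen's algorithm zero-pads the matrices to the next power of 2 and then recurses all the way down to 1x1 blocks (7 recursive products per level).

Matrix multiplication for 1309x1309 matrices:

Strassen's algorithm requires power-of-2 dimensions. Pad 1309x1309 to 2048x2048 (next power of 2).

Standard algorithm: 1309^3 = 2242946629 multiplications
Strassen's algorithm: 7^(log2(2048)) = 7^11 = 1977326743 multiplications
Savings: 2242946629 - 1977326743 = 265619886 multiplications

Standard: 2242946629 multiplications (1309^3). Strassen: 1977326743 multiplications (7^11, after padding to 2048x2048). Strassen reduces 8 recursive multiplications to 7 at each level.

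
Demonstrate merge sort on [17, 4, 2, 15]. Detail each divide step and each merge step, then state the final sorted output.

Merge sort trace:

Split: [17, 4, 2, 15] -> [17, 4] and [2, 15]
  Split: [17, 4] -> [17] and [4]
  Merge: [17] + [4] -> [4, 17]
  Split: [2, 15] -> [2] and [15]
  Merge: [2] + [15] -> [2, 15]
Merge: [4, 17] + [2, 15] -> [2, 4, 15, 17]

Final sorted array: [2, 4, 15, 17]

The merge sort proceeds by recursively splitting the array and merging sorted halves.
After all merges, the sorted array is [2, 4, 15, 17].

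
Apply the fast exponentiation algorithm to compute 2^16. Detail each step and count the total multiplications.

Computing 2^16 by squaring (build up from 2^1; each line after the first costs one multiplication):

2^1 = 2
2^2 = (2^1)^2 = 2^2 = 4
2^4 = (2^2)^2 = 4^2 = 16
2^8 = (2^4)^2 = 16^2 = 256
2^16 = (2^8)^2 = 256^2 = 65536

Result: 65536
Multiplications needed: 4 (4 lines after 2^1)

2^16 = 65536. Using exponentiation by squaring, this requires 4 multiplications. The key idea: if the exponent is even, square the half-power; if odd, multiply by the base once.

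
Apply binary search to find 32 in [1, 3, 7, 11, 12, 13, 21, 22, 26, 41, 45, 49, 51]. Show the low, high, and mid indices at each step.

Binary search for 32 in [1, 3, 7, 11, 12, 13, 21, 22, 26, 41, 45, 49, 51]:

lo=0, hi=12, mid=6, arr[mid]=21 -> 21 < 32, search right half
lo=7, hi=12, mid=9, arr[mid]=41 -> 41 > 32, search left half
lo=7, hi=8, mid=7, arr[mid]=22 -> 22 < 32, search right half
lo=8, hi=8, mid=8, arr[mid]=26 -> 26 < 32, search right half
lo=9 > hi=8, target 32 not found

Binary search determines that 32 is not in the array after 4 comparisons. The search space was exhausted without finding the target.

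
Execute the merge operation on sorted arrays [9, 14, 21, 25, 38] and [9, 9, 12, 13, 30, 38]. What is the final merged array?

Merging process:

Compare 9 vs 9: take 9 from left. Merged: [9]
Compare 14 vs 9: take 9 from right. Merged: [9, 9]
Compare 14 vs 9: take 9 from right. Merged: [9, 9, 9]
Compare 14 vs 12: take 12 from right. Merged: [9, 9, 9, 12]
Compare 14 vs 13: take 13 from right. Merged: [9, 9, 9, 12, 13]
Compare 14 vs 30: take 14 from left. Merged: [9, 9, 9, 12, 13, 14]
Compare 21 vs 30: take 21 from left. Merged: [9, 9, 9, 12, 13, 14, 21]
Compare 25 vs 30: take 25 from left. Merged: [9, 9, 9, 12, 13, 14, 21, 25]
Compare 38 vs 30: take 30 from right. Merged: [9, 9, 9, 12, 13, 14, 21, 25, 30]
Compare 38 vs 38: take 38 from left. Merged: [9, 9, 9, 12, 13, 14, 21, 25, 30, 38]
Append remaining from right: [38]. Merged: [9, 9, 9, 12, 13, 14, 21, 25, 30, 38, 38]

Final merged array: [9, 9, 9, 12, 13, 14, 21, 25, 30, 38, 38]
Total comparisons: 10

The merged array is [9, 9, 9, 12, 13, 14, 21, 25, 30, 38, 38], requiring 10 comparisons. The merge step runs in O(n) time where n is the total number of elements.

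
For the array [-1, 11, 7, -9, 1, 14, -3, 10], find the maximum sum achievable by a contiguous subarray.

Using Kadane's algorithm on [-1, 11, 7, -9, 1, 14, -3, 10]:

Scanning through the array:
Position 1 (value 11): max_ending_here = 11, max_so_far = 11
Position 2 (value 7): max_ending_here = 18, max_so_far = 18
Position 3 (value -9): max_ending_here = 9, max_so_far = 18
Position 4 (value 1): max_ending_here = 10, max_so_far = 18
Position 5 (value 14): max_ending_here = 24, max_so_far = 24
Position 6 (value -3): max_ending_here = 21, max_so_far = 24
Position 7 (value 10): max_ending_here = 31, max_so_far = 31

Maximum subarray: [11, 7, -9, 1, 14, -3, 10]
Maximum sum: 31

The maximum subarray is [11, 7, -9, 1, 14, -3, 10] with sum 31. This subarray runs from index 1 to index 7.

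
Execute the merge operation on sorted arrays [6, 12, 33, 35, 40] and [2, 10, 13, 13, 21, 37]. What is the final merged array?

Merging process:

Compare 6 vs 2: take 2 from right. Merged: [2]
Compare 6 vs 10: take 6 from left. Merged: [2, 6]
Compare 12 vs 10: take 10 from right. Merged: [2, 6, 10]
Compare 12 vs 13: take 12 from left. Merged: [2, 6, 10, 12]
Compare 33 vs 13: take 13 from right. Merged: [2, 6, 10, 12, 13]
Compare 33 vs 13: take 13 from right. Merged: [2, 6, 10, 12, 13, 13]
Compare 33 vs 21: take 21 from right. Merged: [2, 6, 10, 12, 13, 13, 21]
Compare 33 vs 37: take 33 from left. Merged: [2, 6, 10, 12, 13, 13, 21, 33]
Compare 35 vs 37: take 35 from left. Merged: [2, 6, 10, 12, 13, 13, 21, 33, 35]
Compare 40 vs 37: take 37 from right. Merged: [2, 6, 10, 12, 13, 13, 21, 33, 35, 37]
Append remaining from left: [40]. Merged: [2, 6, 10, 12, 13, 13, 21, 33, 35, 37, 40]

Final merged array: [2, 6, 10, 12, 13, 13, 21, 33, 35, 37, 40]
Total comparisons: 10

The merged array is [2, 6, 10, 12, 13, 13, 21, 33, 35, 37, 40], requiring 10 comparisons. The merge step runs in O(n) time where n is the total number of elements.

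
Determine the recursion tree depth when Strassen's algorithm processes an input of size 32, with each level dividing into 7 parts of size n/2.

For divide and conquer with division factor 2:

Problem sizes at each level:
Level 0: 32
Level 1: 16
Level 2: 8
Level 3: 4
Level 4: 2
Level 5: 1

The root is level 0 and the size-1 base case is level 5 (the tree spans levels 0 through 5, i.e. 6 levels counting the root), so the depth is the number of divisions: log_2(32) = 5

The recursion tree depth is log_2(32) = 5. At each level, the problem size is divided by 2, so it takes 5 divisions to reduce to a base case of size 1. The algorithm makes 7 recursive calls at each level.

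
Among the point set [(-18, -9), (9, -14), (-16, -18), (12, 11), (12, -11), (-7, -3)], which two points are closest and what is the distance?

Computing all pairwise distances among 6 points:

d((-18, -9), (9, -14)) = 27.4591
d((-18, -9), (-16, -18)) = 9.2195
d((-18, -9), (12, 11)) = 36.0555
d((-18, -9), (12, -11)) = 30.0666
d((-18, -9), (-7, -3)) = 12.53
d((9, -14), (-16, -18)) = 25.318
d((9, -14), (12, 11)) = 25.1794
d((9, -14), (12, -11)) = 4.2426 <-- minimum
d((9, -14), (-7, -3)) = 19.4165
d((-16, -18), (12, 11)) = 40.3113
d((-16, -18), (12, -11)) = 28.8617
d((-16, -18), (-7, -3)) = 17.4929
d((12, 11), (12, -11)) = 22.0
d((12, 11), (-7, -3)) = 23.6008
d((12, -11), (-7, -3)) = 20.6155

Closest pair: (9, -14) and (12, -11) with distance 4.2426

The closest pair is (9, -14) and (12, -11) with Euclidean distance 4.2426. For 6 points, brute-force pairwise comparison is shown above. For large n, the divide-and-conquer algorithm (sort by x, recurse on halves, check the dividing strip) achieves O(n log n).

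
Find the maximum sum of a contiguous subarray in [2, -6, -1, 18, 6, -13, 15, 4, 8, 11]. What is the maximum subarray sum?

Using Kadane's algorithm on [2, -6, -1, 18, 6, -13, 15, 4, 8, 11]:

Scanning through the array:
Position 1 (value -6): max_ending_here = -4, max_so_far = 2
Position 2 (value -1): max_ending_here = -1, max_so_far = 2
Position 3 (value 18): max_ending_here = 18, max_so_far = 18
Position 4 (value 6): max_ending_here = 24, max_so_far = 24
Position 5 (value -13): max_ending_here = 11, max_so_far = 24
Position 6 (value 15): max_ending_here = 26, max_so_far = 26
Position 7 (value 4): max_ending_here = 30, max_so_far = 30
Position 8 (value 8): max_ending_here = 38, max_so_far = 38
Position 9 (value 11): max_ending_here = 49, max_so_far = 49

Maximum subarray: [18, 6, -13, 15, 4, 8, 11]
Maximum sum: 49

The maximum subarray is [18, 6, -13, 15, 4, 8, 11] with sum 49. This subarray runs from index 3 to index 9.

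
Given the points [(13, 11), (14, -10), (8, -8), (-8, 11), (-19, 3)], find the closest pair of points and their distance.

Computing all pairwise distances among 5 points:

d((13, 11), (14, -10)) = 21.0238
d((13, 11), (8, -8)) = 19.6469
d((13, 11), (-8, 11)) = 21.0
d((13, 11), (-19, 3)) = 32.9848
d((14, -10), (8, -8)) = 6.3246 <-- minimum
d((14, -10), (-8, 11)) = 30.4138
d((14, -10), (-19, 3)) = 35.4683
d((8, -8), (-8, 11)) = 24.8395
d((8, -8), (-19, 3)) = 29.1548
d((-8, 11), (-19, 3)) = 13.6015

Closest pair: (14, -10) and (8, -8) with distance 6.3246

The closest pair is (14, -10) and (8, -8) with Euclidean distance 6.3246. For 5 points, brute-force pairwise comparison is shown above. For large n, the divide-and-conquer algorithm (sort by x, recurse on halves, check the dividing strip) achieves O(n log n).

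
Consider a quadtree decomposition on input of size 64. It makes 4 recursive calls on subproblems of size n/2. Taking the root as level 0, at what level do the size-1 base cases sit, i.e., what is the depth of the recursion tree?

For divide and conquer with division factor 2:

Problem sizes at each level:
Level 0: 64
Level 1: 32
Level 2: 16
Level 3: 8
Level 4: 4
Level 5: 2
Level 6: 1

The root is level 0 and the size-1 base case is level 6 (the tree spans levels 0 through 6, i.e. 7 levels counting the root), so the depth is the number of divisions: log_2(64) = 6

The recursion tree depth is log_2(64) = 6. At each level, the problem size is divided by 2, so it takes 6 divisions to reduce to a base case of size 1. The algorithm makes 4 recursive calls at each level.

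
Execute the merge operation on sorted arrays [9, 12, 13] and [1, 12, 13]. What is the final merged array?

Merging process:

Compare 9 vs 1: take 1 from right. Merged: [1]
Compare 9 vs 12: take 9 from left. Merged: [1, 9]
Compare 12 vs 12: take 12 from left. Merged: [1, 9, 12]
Compare 13 vs 12: take 12 from right. Merged: [1, 9, 12, 12]
Compare 13 vs 13: take 13 from left. Merged: [1, 9, 12, 12, 13]
Append remaining from right: [13]. Merged: [1, 9, 12, 12, 13, 13]

Final merged array: [1, 9, 12, 12, 13, 13]
Total comparisons: 5

The merged array is [1, 9, 12, 12, 13, 13], requiring 5 comparisons. The merge step runs in O(n) time where n is the total number of elements.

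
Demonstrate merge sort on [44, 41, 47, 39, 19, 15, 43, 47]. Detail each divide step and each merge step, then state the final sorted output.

Merge sort trace:

Split: [44, 41, 47, 39, 19, 15, 43, 47] -> [44, 41, 47, 39] and [19, 15, 43, 47]
  Split: [44, 41, 47, 39] -> [44, 41] and [47, 39]
    Split: [44, 41] -> [44] and [41]
    Merge: [44] + [41] -> [41, 44]
    Split: [47, 39] -> [47] and [39]
    Merge: [47] + [39] -> [39, 47]
  Merge: [41, 44] + [39, 47] -> [39, 41, 44, 47]
  Split: [19, 15, 43, 47] -> [19, 15] and [43, 47]
    Split: [19, 15] -> [19] and [15]
    Merge: [19] + [15] -> [15, 19]
    Split: [43, 47] -> [43] and [47]
    Merge: [43] + [47] -> [43, 47]
  Merge: [15, 19] + [43, 47] -> [15, 19, 43, 47]
Merge: [39, 41, 44, 47] + [15, 19, 43, 47] -> [15, 19, 39, 41, 43, 44, 47, 47]

Final sorted array: [15, 19, 39, 41, 43, 44, 47, 47]

The merge sort proceeds by recursively splitting the array and merging sorted halves.
After all merges, the sorted array is [15, 19, 39, 41, 43, 44, 47, 47].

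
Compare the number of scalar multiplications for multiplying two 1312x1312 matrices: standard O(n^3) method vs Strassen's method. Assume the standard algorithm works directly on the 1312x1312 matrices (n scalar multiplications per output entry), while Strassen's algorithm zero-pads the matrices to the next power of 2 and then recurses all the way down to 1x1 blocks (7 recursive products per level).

Matrix multiplication for 1312x1312 matrices:

Strassen's algorithm requires power-of-2 dimensions. Pad 1312x1312 to 2048x2048 (next power of 2).

Standard algorithm: 1312^3 = 2258403328 multiplications
Strassen's algorithm: 7^(log2(2048)) = 7^11 = 1977326743 multiplications
Savings: 2258403328 - 1977326743 = 281076585 multiplications

Standard: 2258403328 multiplications (1312^3). Strassen: 1977326743 multiplications (7^11, after padding to 2048x2048). Strassen reduces 8 recursive multiplications to 7 at each level.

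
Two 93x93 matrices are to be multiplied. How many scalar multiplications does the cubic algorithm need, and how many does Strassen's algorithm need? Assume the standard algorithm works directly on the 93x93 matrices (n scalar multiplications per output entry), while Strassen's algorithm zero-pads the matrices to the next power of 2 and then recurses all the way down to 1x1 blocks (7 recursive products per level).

Matrix multiplication for 93x93 matrices:

Strassen's algorithm requires power-of-2 dimensions. Pad 93x93 to 128x128 (next power of 2).

Standard algorithm: 93^3 = 804357 multiplications
Strassen's algorithm: 7^(log2(128)) = 7^7 = 823543 multiplications
Difference: 804357 - 823543 = -19186 (Strassen uses MORE here due to padding overhead — for small or just-over-power-of-2 n, padding can outweigh the per-level savings)

Standard: 804357 multiplications (93^3). Strassen: 823543 multiplications (7^7, after padding to 128x128). Strassen reduces 8 recursive multiplications to 7 at each level.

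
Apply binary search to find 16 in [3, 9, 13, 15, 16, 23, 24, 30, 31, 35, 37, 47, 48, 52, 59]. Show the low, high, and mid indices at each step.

Binary search for 16 in [3, 9, 13, 15, 16, 23, 24, 30, 31, 35, 37, 47, 48, 52, 59]:

lo=0, hi=14, mid=7, arr[mid]=30 -> 30 > 16, search left half
lo=0, hi=6, mid=3, arr[mid]=15 -> 15 < 16, search right half
lo=4, hi=6, mid=5, arr[mid]=23 -> 23 > 16, search left half
lo=4, hi=4, mid=4, arr[mid]=16 -> Found target at index 4!

Binary search finds 16 at index 4 after 4 comparisons. The search repeatedly halves the search space by comparing with the middle element.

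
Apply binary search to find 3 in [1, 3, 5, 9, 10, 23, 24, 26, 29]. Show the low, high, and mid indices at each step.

Binary search for 3 in [1, 3, 5, 9, 10, 23, 24, 26, 29]:

lo=0, hi=8, mid=4, arr[mid]=10 -> 10 > 3, search left half
lo=0, hi=3, mid=1, arr[mid]=3 -> Found target at index 1!

Binary search finds 3 at index 1 after 2 comparisons. The search repeatedly halves the search space by comparing with the middle element.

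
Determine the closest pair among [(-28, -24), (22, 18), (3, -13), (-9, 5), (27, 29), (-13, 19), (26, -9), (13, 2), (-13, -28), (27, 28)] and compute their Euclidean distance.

Computing all pairwise distances among 10 points:

d((-28, -24), (22, 18)) = 65.2993
d((-28, -24), (3, -13)) = 32.8938
d((-28, -24), (-9, 5)) = 34.6699
d((-28, -24), (27, 29)) = 76.3806
d((-28, -24), (-13, 19)) = 45.5412
d((-28, -24), (26, -9)) = 56.0446
d((-28, -24), (13, 2)) = 48.5489
d((-28, -24), (-13, -28)) = 15.5242
d((-28, -24), (27, 28)) = 75.6902
d((22, 18), (3, -13)) = 36.3593
d((22, 18), (-9, 5)) = 33.6155
d((22, 18), (27, 29)) = 12.083
d((22, 18), (-13, 19)) = 35.0143
d((22, 18), (26, -9)) = 27.2947
d((22, 18), (13, 2)) = 18.3576
d((22, 18), (-13, -28)) = 57.8014
d((22, 18), (27, 28)) = 11.1803
d((3, -13), (-9, 5)) = 21.6333
d((3, -13), (27, 29)) = 48.3735
d((3, -13), (-13, 19)) = 35.7771
d((3, -13), (26, -9)) = 23.3452
d((3, -13), (13, 2)) = 18.0278
d((3, -13), (-13, -28)) = 21.9317
d((3, -13), (27, 28)) = 47.5079
d((-9, 5), (27, 29)) = 43.2666
d((-9, 5), (-13, 19)) = 14.5602
d((-9, 5), (26, -9)) = 37.6962
d((-9, 5), (13, 2)) = 22.2036
d((-9, 5), (-13, -28)) = 33.2415
d((-9, 5), (27, 28)) = 42.72
d((27, 29), (-13, 19)) = 41.2311
d((27, 29), (26, -9)) = 38.0132
d((27, 29), (13, 2)) = 30.4138
d((27, 29), (-13, -28)) = 69.6348
d((27, 29), (27, 28)) = 1.0 <-- minimum
d((-13, 19), (26, -9)) = 48.0104
d((-13, 19), (13, 2)) = 31.0644
d((-13, 19), (-13, -28)) = 47.0
d((-13, 19), (27, 28)) = 41.0
d((26, -9), (13, 2)) = 17.0294
d((26, -9), (-13, -28)) = 43.382
d((26, -9), (27, 28)) = 37.0135
d((13, 2), (-13, -28)) = 39.6989
d((13, 2), (27, 28)) = 29.5296
d((-13, -28), (27, 28)) = 68.8186

Closest pair: (27, 29) and (27, 28) with distance 1.0

The closest pair is (27, 29) and (27, 28) with Euclidean distance 1.0. For 10 points, brute-force pairwise comparison is shown above. For large n, the divide-and-conquer algorithm (sort by x, recurse on halves, check the dividing strip) achieves O(n log n).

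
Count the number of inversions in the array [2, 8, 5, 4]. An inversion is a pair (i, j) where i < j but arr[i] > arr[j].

Finding inversions in [2, 8, 5, 4]:

(1, 2): arr[1]=8 > arr[2]=5
(1, 3): arr[1]=8 > arr[3]=4
(2, 3): arr[2]=5 > arr[3]=4

Total inversions: 3

The array has 3 inversion(s): (1,2), (1,3), (2,3). Each pair (i,j) satisfies i < j and arr[i] > arr[j].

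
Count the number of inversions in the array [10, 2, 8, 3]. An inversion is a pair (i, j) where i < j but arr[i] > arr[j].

Finding inversions in [10, 2, 8, 3]:

(0, 1): arr[0]=10 > arr[1]=2
(0, 2): arr[0]=10 > arr[2]=8
(0, 3): arr[0]=10 > arr[3]=3
(2, 3): arr[2]=8 > arr[3]=3

Total inversions: 4

The array has 4 inversion(s): (0,1), (0,2), (0,3), (2,3). Each pair (i,j) satisfies i < j and arr[i] > arr[j].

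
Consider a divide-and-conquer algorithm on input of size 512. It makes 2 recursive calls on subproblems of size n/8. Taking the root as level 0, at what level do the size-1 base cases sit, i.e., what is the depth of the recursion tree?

For divide and conquer with division factor 8:

Problem sizes at each level:
Level 0: 512
Level 1: 64
Level 2: 8
Level 3: 1

The root is level 0 and the size-1 base case is level 3 (the tree spans levels 0 through 3, i.e. 4 levels counting the root), so the depth is the number of divisions: log_8(512) = 3

The recursion tree depth is log_8(512) = 3. At each level, the problem size is divided by 8, so it takes 3 divisions to reduce to a base case of size 1. The algorithm makes 2 recursive calls at each level.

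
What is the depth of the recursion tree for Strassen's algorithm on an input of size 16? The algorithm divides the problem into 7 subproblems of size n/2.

For divide and conquer with division factor 2:

Problem sizes at each level:
Level 0: 16
Level 1: 8
Level 2: 4
Level 3: 2
Level 4: 1

The root is level 0 and the size-1 base case is level 4 (the tree spans levels 0 through 4, i.e. 5 levels counting the root), so the depth is the number of divisions: log_2(16) = 4

The recursion tree depth is log_2(16) = 4. At each level, the problem size is divided by 2, so it takes 4 divisions to reduce to a base case of size 1. The algorithm makes 7 recursive calls at each level.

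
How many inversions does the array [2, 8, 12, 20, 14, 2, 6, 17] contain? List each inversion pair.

Finding inversions in [2, 8, 12, 20, 14, 2, 6, 17]:

(1, 5): arr[1]=8 > arr[5]=2
(1, 6): arr[1]=8 > arr[6]=6
(2, 5): arr[2]=12 > arr[5]=2
(2, 6): arr[2]=12 > arr[6]=6
(3, 4): arr[3]=20 > arr[4]=14
(3, 5): arr[3]=20 > arr[5]=2
(3, 6): arr[3]=20 > arr[6]=6
(3, 7): arr[3]=20 > arr[7]=17
(4, 5): arr[4]=14 > arr[5]=2
(4, 6): arr[4]=14 > arr[6]=6

Total inversions: 10

The array has 10 inversion(s): (1,5), (1,6), (2,5), (2,6), (3,4), (3,5), (3,6), (3,7), (4,5), (4,6). Each pair (i,j) satisfies i < j and arr[i] > arr[j].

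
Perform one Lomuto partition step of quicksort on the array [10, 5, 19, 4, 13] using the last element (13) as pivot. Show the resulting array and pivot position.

Lomuto partition with pivot = 13:

Initial array: [10, 5, 19, 4, 13]

arr[0]=10 <= 13: swap with position 0, array becomes [10, 5, 19, 4, 13]
arr[1]=5 <= 13: swap with position 1, array becomes [10, 5, 19, 4, 13]
arr[2]=19 > 13: no swap
arr[3]=4 <= 13: swap with position 2, array becomes [10, 5, 4, 19, 13]

Place pivot at position 3: [10, 5, 4, 13, 19]
Pivot position: 3

After partitioning with pivot 13, the array becomes [10, 5, 4, 13, 19]. The pivot is placed at index 3. All elements to the left of the pivot are <= 13, and all elements to the right are > 13.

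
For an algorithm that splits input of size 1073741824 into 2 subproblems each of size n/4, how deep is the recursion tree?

For divide and conquer with division factor 4:

Problem sizes at each level:
Level 0: 1073741824
Level 1: 268435456
Level 2: 67108864
Level 3: 16777216
Level 4: 4194304
Level 5: 1048576
Level 6: 262144
Level 7: 65536
Level 8: 16384
Level 9: 4096
Level 10: 1024
Level 11: 256
Level 12: 64
Level 13: 16
Level 14: 4
Level 15: 1

The root is level 0 and the size-1 base case is level 15 (the tree spans levels 0 through 15, i.e. 16 levels counting the root), so the depth is the number of divisions: log_4(1073741824) = 15

The recursion tree depth is log_4(1073741824) = 15. At each level, the problem size is divided by 4, so it takes 15 divisions to reduce to a base case of size 1. The algorithm makes 2 recursive calls at each level.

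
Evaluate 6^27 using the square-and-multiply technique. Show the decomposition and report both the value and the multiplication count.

Computing 6^27 by squaring (build up from 6^1; each line after the first costs one multiplication):

6^1 = 6
6^2 = (6^1)^2 = 6^2 = 36
6^3 = 6 * 6^2 = 6 * 36 = 216
6^6 = (6^3)^2 = 216^2 = 46656
6^12 = (6^6)^2 = 46656^2 = 2176782336
6^13 = 6 * 6^12 = 6 * 2176782336 = 13060694016
6^26 = (6^13)^2 = 13060694016^2 = 170581728179578208256
6^27 = 6 * 6^26 = 6 * 170581728179578208256 = 1023490369077469249536

Result: 1023490369077469249536
Multiplications needed: 7 (7 lines after 6^1)

6^27 = 1023490369077469249536. Using exponentiation by squaring, this requires 7 multiplications. The key idea: if the exponent is even, square the half-power; if odd, multiply by the base once.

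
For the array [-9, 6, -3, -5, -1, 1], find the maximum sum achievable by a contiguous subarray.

Using Kadane's algorithm on [-9, 6, -3, -5, -1, 1]:

Scanning through the array:
Position 1 (value 6): max_ending_here = 6, max_so_far = 6
Position 2 (value -3): max_ending_here = 3, max_so_far = 6
Position 3 (value -5): max_ending_here = -2, max_so_far = 6
Position 4 (value -1): max_ending_here = -1, max_so_far = 6
Position 5 (value 1): max_ending_here = 1, max_so_far = 6

Maximum subarray: [6]
Maximum sum: 6

The maximum subarray is [6] with sum 6. This subarray runs from index 1 to index 1.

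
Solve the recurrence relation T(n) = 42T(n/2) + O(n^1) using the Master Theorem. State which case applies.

Master Theorem for T(n) = 42T(n/2) + O(n^1):

a = 42, b = 2, c = 1
log_b(a) = log_2(42) = 5.3923

Case 1: c = 1 < log_2(42) = 5.3923
T(n) = O(n^(log_2 42))

For T(n) = 42T(n/2) + O(n^1): log_2(42) = 5.3923. This is Case 1 of the Master Theorem (c < log_b(a), work dominated by leaves), giving O(n^(log_2 42)).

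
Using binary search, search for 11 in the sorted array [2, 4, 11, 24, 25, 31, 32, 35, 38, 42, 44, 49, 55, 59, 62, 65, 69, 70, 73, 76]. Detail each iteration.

Binary search for 11 in [2, 4, 11, 24, 25, 31, 32, 35, 38, 42, 44, 49, 55, 59, 62, 65, 69, 70, 73, 76]:

lo=0, hi=19, mid=9, arr[mid]=42 -> 42 > 11, search left half
lo=0, hi=8, mid=4, arr[mid]=25 -> 25 > 11, search left half
lo=0, hi=3, mid=1, arr[mid]=4 -> 4 < 11, search right half
lo=2, hi=3, mid=2, arr[mid]=11 -> Found target at index 2!

Binary search finds 11 at index 2 after 4 comparisons. The search repeatedly halves the search space by comparing with the middle element.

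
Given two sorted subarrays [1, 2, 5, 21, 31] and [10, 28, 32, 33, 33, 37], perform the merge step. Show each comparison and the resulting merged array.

Merging process:

Compare 1 vs 10: take 1 from left. Merged: [1]
Compare 2 vs 10: take 2 from left. Merged: [1, 2]
Compare 5 vs 10: take 5 from left. Merged: [1, 2, 5]
Compare 21 vs 10: take 10 from right. Merged: [1, 2, 5, 10]
Compare 21 vs 28: take 21 from left. Merged: [1, 2, 5, 10, 21]
Compare 31 vs 28: take 28 from right. Merged: [1, 2, 5, 10, 21, 28]
Compare 31 vs 32: take 31 from left. Merged: [1, 2, 5, 10, 21, 28, 31]
Append remaining from right: [32, 33, 33, 37]. Merged: [1, 2, 5, 10, 21, 28, 31, 32, 33, 33, 37]

Final merged array: [1, 2, 5, 10, 21, 28, 31, 32, 33, 33, 37]
Total comparisons: 7

The merged array is [1, 2, 5, 10, 21, 28, 31, 32, 33, 33, 37], requiring 7 comparisons. The merge step runs in O(n) time where n is the total number of elements.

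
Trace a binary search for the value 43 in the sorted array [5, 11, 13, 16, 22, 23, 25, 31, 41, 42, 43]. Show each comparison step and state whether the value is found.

Binary search for 43 in [5, 11, 13, 16, 22, 23, 25, 31, 41, 42, 43]:

lo=0, hi=10, mid=5, arr[mid]=23 -> 23 < 43, search right half
lo=6, hi=10, mid=8, arr[mid]=41 -> 41 < 43, search right half
lo=9, hi=10, mid=9, arr[mid]=42 -> 42 < 43, search right half
lo=10, hi=10, mid=10, arr[mid]=43 -> Found target at index 10!

Binary search finds 43 at index 10 after 4 comparisons. The search repeatedly halves the search space by comparing with the middle element.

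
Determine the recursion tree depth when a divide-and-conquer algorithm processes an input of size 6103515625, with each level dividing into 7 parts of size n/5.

For divide and conquer with division factor 5:

Problem sizes at each level:
Level 0: 6103515625
Level 1: 1220703125
Level 2: 244140625
Level 3: 48828125
Level 4: 9765625
Level 5: 1953125
Level 6: 390625
Level 7: 78125
Level 8: 15625
Level 9: 3125
Level 10: 625
Level 11: 125
Level 12: 25
Level 13: 5
Level 14: 1

The root is level 0 and the size-1 base case is level 14 (the tree spans levels 0 through 14, i.e. 15 levels counting the root), so the depth is the number of divisions: log_5(6103515625) = 14

The recursion tree depth is log_5(6103515625) = 14. At each level, the problem size is divided by 5, so it takes 14 divisions to reduce to a base case of size 1. The algorithm makes 7 recursive calls at each level.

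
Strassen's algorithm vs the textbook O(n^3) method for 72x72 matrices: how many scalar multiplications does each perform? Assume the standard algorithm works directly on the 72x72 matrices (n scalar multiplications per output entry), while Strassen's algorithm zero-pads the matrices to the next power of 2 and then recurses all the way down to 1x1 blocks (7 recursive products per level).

Matrix multiplication for 72x72 matrices:

Strassen's algorithm requires power-of-2 dimensions. Pad 72x72 to 128x128 (next power of 2).

Standard algorithm: 72^3 = 373248 multiplications
Strassen's algorithm: 7^(log2(128)) = 7^7 = 823543 multiplications
Difference: 373248 - 823543 = -450295 (Strassen uses MORE here due to padding overhead — for small or just-over-power-of-2 n, padding can outweigh the per-level savings)

Standard: 373248 multiplications (72^3). Strassen: 823543 multiplications (7^7, after padding to 128x128). Strassen reduces 8 recursive multiplications to 7 at each level.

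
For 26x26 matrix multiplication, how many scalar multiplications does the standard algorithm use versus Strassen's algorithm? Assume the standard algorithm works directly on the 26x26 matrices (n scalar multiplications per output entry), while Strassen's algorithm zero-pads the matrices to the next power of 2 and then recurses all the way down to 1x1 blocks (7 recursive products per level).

Matrix multiplication for 26x26 matrices:

Strassen's algorithm requires power-of-2 dimensions. Pad 26x26 to 32x32 (next power of 2).

Standard algorithm: 26^3 = 17576 multiplications
Strassen's algorithm: 7^(log2(32)) = 7^5 = 16807 multiplications
Savings: 17576 - 16807 = 769 multiplications

Standard: 17576 multiplications (26^3). Strassen: 16807 multiplications (7^5, after padding to 32x32). Strassen reduces 8 recursive multiplications to 7 at each level.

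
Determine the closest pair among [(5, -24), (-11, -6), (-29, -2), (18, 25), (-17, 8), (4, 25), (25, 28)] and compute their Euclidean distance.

Computing all pairwise distances among 7 points:

d((5, -24), (-11, -6)) = 24.0832
d((5, -24), (-29, -2)) = 40.4969
d((5, -24), (18, 25)) = 50.6952
d((5, -24), (-17, 8)) = 38.833
d((5, -24), (4, 25)) = 49.0102
d((5, -24), (25, 28)) = 55.7136
d((-11, -6), (-29, -2)) = 18.4391
d((-11, -6), (18, 25)) = 42.45
d((-11, -6), (-17, 8)) = 15.2315
d((-11, -6), (4, 25)) = 34.4384
d((-11, -6), (25, 28)) = 49.5177
d((-29, -2), (18, 25)) = 54.2033
d((-29, -2), (-17, 8)) = 15.6205
d((-29, -2), (4, 25)) = 42.638
d((-29, -2), (25, 28)) = 61.7738
d((18, 25), (-17, 8)) = 38.9102
d((18, 25), (4, 25)) = 14.0
d((18, 25), (25, 28)) = 7.6158 <-- minimum
d((-17, 8), (4, 25)) = 27.0185
d((-17, 8), (25, 28)) = 46.5188
d((4, 25), (25, 28)) = 21.2132

Closest pair: (18, 25) and (25, 28) with distance 7.6158

The closest pair is (18, 25) and (25, 28) with Euclidean distance 7.6158. For 7 points, brute-force pairwise comparison is shown above. For large n, the divide-and-conquer algorithm (sort by x, recurse on halves, check the dividing strip) achieves O(n log n).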